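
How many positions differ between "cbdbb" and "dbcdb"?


Comparing "cbdbb" and "dbcdb" position by position:
  Position 0: 'c' vs 'd' => DIFFER
  Position 1: 'b' vs 'b' => same
  Position 2: 'd' vs 'c' => DIFFER
  Position 3: 'b' vs 'd' => DIFFER
  Position 4: 'b' vs 'b' => same
Positions that differ: 3

3


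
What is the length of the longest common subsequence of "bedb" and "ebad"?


LCS of "bedb" and "ebad"
DP table:
           e    b    a    d
      0    0    0    0    0
  b   0    0    1    1    1
  e   0    1    1    1    1
  d   0    1    1    1    2
  b   0    1    2    2    2
LCS length = dp[4][4] = 2

2


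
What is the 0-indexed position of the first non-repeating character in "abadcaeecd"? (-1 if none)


Input: abadcaeecd
Character frequencies:
  'a': 3
  'b': 1
  'c': 2
  'd': 2
  'e': 2
Scanning left to right for freq == 1:
  Position 0 ('a'): freq=3, skip
  Position 1 ('b'): unique! => answer = 1

1


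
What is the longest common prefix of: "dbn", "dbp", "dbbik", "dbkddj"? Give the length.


Words: dbn, dbp, dbbik, dbkddj
  Position 0: all 'd' => match
  Position 1: all 'b' => match
  Position 2: ('n', 'p', 'b', 'k') => mismatch, stop
LCP = "db" (length 2)

2


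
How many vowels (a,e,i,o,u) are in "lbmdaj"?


Input: lbmdaj
Checking each character:
  'l' at position 0: consonant
  'b' at position 1: consonant
  'm' at position 2: consonant
  'd' at position 3: consonant
  'a' at position 4: vowel (running total: 1)
  'j' at position 5: consonant
Total vowels: 1

1


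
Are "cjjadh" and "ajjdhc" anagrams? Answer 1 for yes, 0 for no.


Strings: "cjjadh", "ajjdhc"
Sorted first:  acdhjj
Sorted second: acdhjj
Sorted forms match => anagrams

1


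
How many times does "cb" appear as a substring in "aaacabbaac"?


Searching for "cb" in "aaacabbaac"
Scanning each position:
  Position 0: "aa" => no
  Position 1: "aa" => no
  Position 2: "ac" => no
  Position 3: "ca" => no
  Position 4: "ab" => no
  Position 5: "bb" => no
  Position 6: "ba" => no
  Position 7: "aa" => no
  Position 8: "ac" => no
Total occurrences: 0

0


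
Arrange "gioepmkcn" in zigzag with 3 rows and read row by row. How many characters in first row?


Zigzag "gioepmkcn" into 3 rows:
Placing characters:
  'g' => row 0
  'i' => row 1
  'o' => row 2
  'e' => row 1
  'p' => row 0
  'm' => row 1
  'k' => row 2
  'c' => row 1
  'n' => row 0
Rows:
  Row 0: "gpn"
  Row 1: "iemc"
  Row 2: "ok"
First row length: 3

3


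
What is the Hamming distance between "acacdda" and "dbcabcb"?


Comparing "acacdda" and "dbcabcb" position by position:
  Position 0: 'a' vs 'd' => differ
  Position 1: 'c' vs 'b' => differ
  Position 2: 'a' vs 'c' => differ
  Position 3: 'c' vs 'a' => differ
  Position 4: 'd' vs 'b' => differ
  Position 5: 'd' vs 'c' => differ
  Position 6: 'a' vs 'b' => differ
Total differences (Hamming distance): 7

7


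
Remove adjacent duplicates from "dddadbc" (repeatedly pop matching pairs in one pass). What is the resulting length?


Input: dddadbc
Stack-based adjacent duplicate removal:
  Read 'd': push. Stack: d
  Read 'd': matches stack top 'd' => pop. Stack: (empty)
  Read 'd': push. Stack: d
  Read 'a': push. Stack: da
  Read 'd': push. Stack: dad
  Read 'b': push. Stack: dadb
  Read 'c': push. Stack: dadbc
Final stack: "dadbc" (length 5)

5


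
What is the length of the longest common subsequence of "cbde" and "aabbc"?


LCS of "cbde" and "aabbc"
DP table:
           a    a    b    b    c
      0    0    0    0    0    0
  c   0    0    0    0    0    1
  b   0    0    0    1    1    1
  d   0    0    0    1    1    1
  e   0    0    0    1    1    1
LCS length = dp[4][5] = 1

1


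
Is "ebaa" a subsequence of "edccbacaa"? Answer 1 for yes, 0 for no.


Check if "ebaa" is a subsequence of "edccbacaa"
Greedy scan:
  Position 0 ('e'): matches sub[0] = 'e'
  Position 1 ('d'): no match needed
  Position 2 ('c'): no match needed
  Position 3 ('c'): no match needed
  Position 4 ('b'): matches sub[1] = 'b'
  Position 5 ('a'): matches sub[2] = 'a'
  Position 6 ('c'): no match needed
  Position 7 ('a'): matches sub[3] = 'a'
  Position 8 ('a'): no match needed
All 4 characters matched => is a subsequence

1


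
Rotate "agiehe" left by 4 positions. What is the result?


Input: "agiehe", rotate left by 4
First 4 characters: "agie"
Remaining characters: "he"
Concatenate remaining + first: "he" + "agie" = "heagie"

heagie


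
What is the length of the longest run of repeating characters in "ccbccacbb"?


Input: "ccbccacbb"
Scanning for longest run:
  Position 1 ('c'): continues run of 'c', length=2
  Position 2 ('b'): new char, reset run to 1
  Position 3 ('c'): new char, reset run to 1
  Position 4 ('c'): continues run of 'c', length=2
  Position 5 ('a'): new char, reset run to 1
  Position 6 ('c'): new char, reset run to 1
  Position 7 ('b'): new char, reset run to 1
  Position 8 ('b'): continues run of 'b', length=2
Longest run: 'c' with length 2

2


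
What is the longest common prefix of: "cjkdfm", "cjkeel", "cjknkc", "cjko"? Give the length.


Words: cjkdfm, cjkeel, cjknkc, cjko
  Position 0: all 'c' => match
  Position 1: all 'j' => match
  Position 2: all 'k' => match
  Position 3: ('d', 'e', 'n', 'o') => mismatch, stop
LCP = "cjk" (length 3)

3


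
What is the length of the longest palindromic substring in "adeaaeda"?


Input: "adeaaeda"
Checking substrings for palindromes:
  [0:8] "adeaaeda" (len 8) => palindrome
  [1:7] "deaaed" (len 6) => palindrome
  [2:6] "eaae" (len 4) => palindrome
  [3:5] "aa" (len 2) => palindrome
Longest palindromic substring: "adeaaeda" with length 8

8


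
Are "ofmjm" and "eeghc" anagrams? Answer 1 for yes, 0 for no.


Strings: "ofmjm", "eeghc"
Sorted first:  fjmmo
Sorted second: ceegh
Differ at position 0: 'f' vs 'c' => not anagrams

0


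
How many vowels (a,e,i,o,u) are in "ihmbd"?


Input: ihmbd
Checking each character:
  'i' at position 0: vowel (running total: 1)
  'h' at position 1: consonant
  'm' at position 2: consonant
  'b' at position 3: consonant
  'd' at position 4: consonant
Total vowels: 1

1


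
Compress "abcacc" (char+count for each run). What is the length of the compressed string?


Input: abcacc
Runs:
  'a' x 1 => "a1"
  'b' x 1 => "b1"
  'c' x 1 => "c1"
  'a' x 1 => "a1"
  'c' x 2 => "c2"
Compressed: "a1b1c1a1c2"
Compressed length: 10

10


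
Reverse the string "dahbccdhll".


Input: dahbccdhll
Reading characters right to left:
  Position 9: 'l'
  Position 8: 'l'
  Position 7: 'h'
  Position 6: 'd'
  Position 5: 'c'
  Position 4: 'c'
  Position 3: 'b'
  Position 2: 'h'
  Position 1: 'a'
  Position 0: 'd'
Reversed: llhdccbhad

llhdccbhad


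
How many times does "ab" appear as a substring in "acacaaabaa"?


Searching for "ab" in "acacaaabaa"
Scanning each position:
  Position 0: "ac" => no
  Position 1: "ca" => no
  Position 2: "ac" => no
  Position 3: "ca" => no
  Position 4: "aa" => no
  Position 5: "aa" => no
  Position 6: "ab" => MATCH
  Position 7: "ba" => no
  Position 8: "aa" => no
Total occurrences: 1

1


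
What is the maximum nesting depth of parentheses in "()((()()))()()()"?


Input: "()((()()))()()()"
Tracking depth:
  Position 0 '(': depth becomes 1
  Position 1 ')': depth becomes 0
  Position 2 '(': depth becomes 1
  Position 3 '(': depth becomes 2
  Position 4 '(': depth becomes 3
  Position 5 ')': depth becomes 2
  Position 6 '(': depth becomes 3
  Position 7 ')': depth becomes 2
  Position 8 ')': depth becomes 1
  Position 9 ')': depth becomes 0
  Position 10 '(': depth becomes 1
  Position 11 ')': depth becomes 0
  Position 12 '(': depth becomes 1
  Position 13 ')': depth becomes 0
  Position 14 '(': depth becomes 1
  Position 15 ')': depth becomes 0
Maximum depth reached: 3

3


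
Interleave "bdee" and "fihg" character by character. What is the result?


Interleaving "bdee" and "fihg":
  Position 0: 'b' from first, 'f' from second => "bf"
  Position 1: 'd' from first, 'i' from second => "di"
  Position 2: 'e' from first, 'h' from second => "eh"
  Position 3: 'e' from first, 'g' from second => "eg"
Result: bfdieheg

bfdieheg


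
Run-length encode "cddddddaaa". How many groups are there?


Input: cddddddaaa
Scanning for consecutive runs:
  Group 1: 'c' x 1 (positions 0-0)
  Group 2: 'd' x 6 (positions 1-6)
  Group 3: 'a' x 3 (positions 7-9)
Total groups: 3

3


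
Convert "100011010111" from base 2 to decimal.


Input: "100011010111" in base 2
Positional expansion:
  Digit '1' (value 1) x 2^11 = 2048
  Digit '0' (value 0) x 2^10 = 0
  Digit '0' (value 0) x 2^9 = 0
  Digit '0' (value 0) x 2^8 = 0
  Digit '1' (value 1) x 2^7 = 128
  Digit '1' (value 1) x 2^6 = 64
  Digit '0' (value 0) x 2^5 = 0
  Digit '1' (value 1) x 2^4 = 16
  Digit '0' (value 0) x 2^3 = 0
  Digit '1' (value 1) x 2^2 = 4
  Digit '1' (value 1) x 2^1 = 2
  Digit '1' (value 1) x 2^0 = 1
Sum = 2263

2263


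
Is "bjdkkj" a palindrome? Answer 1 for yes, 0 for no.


Input: bjdkkj
Reversed: jkkdjb
  Compare pos 0 ('b') with pos 5 ('j'): MISMATCH
  Compare pos 1 ('j') with pos 4 ('k'): MISMATCH
  Compare pos 2 ('d') with pos 3 ('k'): MISMATCH
Result: not a palindrome

0


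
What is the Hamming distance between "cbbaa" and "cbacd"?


Comparing "cbbaa" and "cbacd" position by position:
  Position 0: 'c' vs 'c' => same
  Position 1: 'b' vs 'b' => same
  Position 2: 'b' vs 'a' => differ
  Position 3: 'a' vs 'c' => differ
  Position 4: 'a' vs 'd' => differ
Total differences (Hamming distance): 3

3


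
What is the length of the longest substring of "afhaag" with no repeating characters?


Input: "afhaag"
Sliding window (track last position of each char):
  Position 0 ('a'): window [0,0] length 1 -- new best
  Position 1 ('f'): window [0,1] length 2 -- new best
  Position 2 ('h'): window [0,2] length 3 -- new best
  Position 3 ('a'): repeat (last at 0), move window start to 1
  Position 3 ('a'): window [1,3] length 3
  Position 4 ('a'): repeat (last at 3), move window start to 4
  Position 4 ('a'): window [4,4] length 1
  Position 5 ('g'): window [4,5] length 2
Longest substring with no repeats: "afh" with length 3

3


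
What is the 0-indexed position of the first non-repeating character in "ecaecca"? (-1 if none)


Input: ecaecca
Character frequencies:
  'a': 2
  'c': 3
  'e': 2
Scanning left to right for freq == 1:
  Position 0 ('e'): freq=2, skip
  Position 1 ('c'): freq=3, skip
  Position 2 ('a'): freq=2, skip
  Position 3 ('e'): freq=2, skip
  Position 4 ('c'): freq=3, skip
  Position 5 ('c'): freq=3, skip
  Position 6 ('a'): freq=2, skip
  No unique character found => answer = -1

-1


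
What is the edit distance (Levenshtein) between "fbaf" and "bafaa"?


Computing edit distance: "fbaf" -> "bafaa"
DP table:
           b    a    f    a    a
      0    1    2    3    4    5
  f   1    1    2    2    3    4
  b   2    1    2    3    3    4
  a   3    2    1    2    3    3
  f   4    3    2    1    2    3
Edit distance = dp[4][5] = 3

3


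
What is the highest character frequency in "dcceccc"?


Input: dcceccc
Character counts:
  'c': 5
  'd': 1
  'e': 1
Maximum frequency: 5

5


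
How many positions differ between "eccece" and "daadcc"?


Comparing "eccece" and "daadcc" position by position:
  Position 0: 'e' vs 'd' => DIFFER
  Position 1: 'c' vs 'a' => DIFFER
  Position 2: 'c' vs 'a' => DIFFER
  Position 3: 'e' vs 'd' => DIFFER
  Position 4: 'c' vs 'c' => same
  Position 5: 'e' vs 'c' => DIFFER
Positions that differ: 5

5


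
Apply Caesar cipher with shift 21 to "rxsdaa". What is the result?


Caesar cipher: shift "rxsdaa" by 21
  'r' (pos 17) + 21 = pos 12 = 'm'
  'x' (pos 23) + 21 = pos 18 = 's'
  's' (pos 18) + 21 = pos 13 = 'n'
  'd' (pos 3) + 21 = pos 24 = 'y'
  'a' (pos 0) + 21 = pos 21 = 'v'
  'a' (pos 0) + 21 = pos 21 = 'v'
Result: msnyvv

msnyvv


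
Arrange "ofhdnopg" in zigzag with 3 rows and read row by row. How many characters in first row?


Zigzag "ofhdnopg" into 3 rows:
Placing characters:
  'o' => row 0
  'f' => row 1
  'h' => row 2
  'd' => row 1
  'n' => row 0
  'o' => row 1
  'p' => row 2
  'g' => row 1
Rows:
  Row 0: "on"
  Row 1: "fdog"
  Row 2: "hp"
First row length: 2

2


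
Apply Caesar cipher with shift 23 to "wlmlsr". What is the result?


Caesar cipher: shift "wlmlsr" by 23
  'w' (pos 22) + 23 = pos 19 = 't'
  'l' (pos 11) + 23 = pos 8 = 'i'
  'm' (pos 12) + 23 = pos 9 = 'j'
  'l' (pos 11) + 23 = pos 8 = 'i'
  's' (pos 18) + 23 = pos 15 = 'p'
  'r' (pos 17) + 23 = pos 14 = 'o'
Result: tijipo

tijipo


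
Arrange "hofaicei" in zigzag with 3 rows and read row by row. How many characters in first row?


Zigzag "hofaicei" into 3 rows:
Placing characters:
  'h' => row 0
  'o' => row 1
  'f' => row 2
  'a' => row 1
  'i' => row 0
  'c' => row 1
  'e' => row 2
  'i' => row 1
Rows:
  Row 0: "hi"
  Row 1: "oaci"
  Row 2: "fe"
First row length: 2

2


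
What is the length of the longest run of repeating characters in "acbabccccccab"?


Input: "acbabccccccab"
Scanning for longest run:
  Position 1 ('c'): new char, reset run to 1
  Position 2 ('b'): new char, reset run to 1
  Position 3 ('a'): new char, reset run to 1
  Position 4 ('b'): new char, reset run to 1
  Position 5 ('c'): new char, reset run to 1
  Position 6 ('c'): continues run of 'c', length=2
  Position 7 ('c'): continues run of 'c', length=3
  Position 8 ('c'): continues run of 'c', length=4
  Position 9 ('c'): continues run of 'c', length=5
  Position 10 ('c'): continues run of 'c', length=6
  Position 11 ('a'): new char, reset run to 1
  Position 12 ('b'): new char, reset run to 1
Longest run: 'c' with length 6

6


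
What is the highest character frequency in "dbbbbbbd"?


Input: dbbbbbbd
Character counts:
  'b': 6
  'd': 2
Maximum frequency: 6

6


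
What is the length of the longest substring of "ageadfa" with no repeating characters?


Input: "ageadfa"
Sliding window (track last position of each char):
  Position 0 ('a'): window [0,0] length 1 -- new best
  Position 1 ('g'): window [0,1] length 2 -- new best
  Position 2 ('e'): window [0,2] length 3 -- new best
  Position 3 ('a'): repeat (last at 0), move window start to 1
  Position 3 ('a'): window [1,3] length 3
  Position 4 ('d'): window [1,4] length 4 -- new best
  Position 5 ('f'): window [1,5] length 5 -- new best
  Position 6 ('a'): repeat (last at 3), move window start to 4
  Position 6 ('a'): window [4,6] length 3
Longest substring with no repeats: "geadf" with length 5

5


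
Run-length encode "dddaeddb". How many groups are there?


Input: dddaeddb
Scanning for consecutive runs:
  Group 1: 'd' x 3 (positions 0-2)
  Group 2: 'a' x 1 (positions 3-3)
  Group 3: 'e' x 1 (positions 4-4)
  Group 4: 'd' x 2 (positions 5-6)
  Group 5: 'b' x 1 (positions 7-7)
Total groups: 5

5


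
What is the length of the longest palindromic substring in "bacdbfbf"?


Input: "bacdbfbf"
Checking substrings for palindromes:
  [4:7] "bfb" (len 3) => palindrome
  [5:8] "fbf" (len 3) => palindrome
Longest palindromic substring: "bfb" with length 3

3


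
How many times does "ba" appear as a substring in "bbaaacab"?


Searching for "ba" in "bbaaacab"
Scanning each position:
  Position 0: "bb" => no
  Position 1: "ba" => MATCH
  Position 2: "aa" => no
  Position 3: "aa" => no
  Position 4: "ac" => no
  Position 5: "ca" => no
  Position 6: "ab" => no
Total occurrences: 1

1


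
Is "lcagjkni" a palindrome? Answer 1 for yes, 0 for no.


Input: lcagjkni
Reversed: inkjgacl
  Compare pos 0 ('l') with pos 7 ('i'): MISMATCH
  Compare pos 1 ('c') with pos 6 ('n'): MISMATCH
  Compare pos 2 ('a') with pos 5 ('k'): MISMATCH
  Compare pos 3 ('g') with pos 4 ('j'): MISMATCH
Result: not a palindrome

0


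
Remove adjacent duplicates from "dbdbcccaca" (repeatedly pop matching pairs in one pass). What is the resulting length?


Input: dbdbcccaca
Stack-based adjacent duplicate removal:
  Read 'd': push. Stack: d
  Read 'b': push. Stack: db
  Read 'd': push. Stack: dbd
  Read 'b': push. Stack: dbdb
  Read 'c': push. Stack: dbdbc
  Read 'c': matches stack top 'c' => pop. Stack: dbdb
  Read 'c': push. Stack: dbdbc
  Read 'a': push. Stack: dbdbca
  Read 'c': push. Stack: dbdbcac
  Read 'a': push. Stack: dbdbcaca
Final stack: "dbdbcaca" (length 8)

8


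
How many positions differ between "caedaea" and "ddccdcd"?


Comparing "caedaea" and "ddccdcd" position by position:
  Position 0: 'c' vs 'd' => DIFFER
  Position 1: 'a' vs 'd' => DIFFER
  Position 2: 'e' vs 'c' => DIFFER
  Position 3: 'd' vs 'c' => DIFFER
  Position 4: 'a' vs 'd' => DIFFER
  Position 5: 'e' vs 'c' => DIFFER
  Position 6: 'a' vs 'd' => DIFFER
Positions that differ: 7

7


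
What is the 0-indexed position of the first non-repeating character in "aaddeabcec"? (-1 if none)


Input: aaddeabcec
Character frequencies:
  'a': 3
  'b': 1
  'c': 2
  'd': 2
  'e': 2
Scanning left to right for freq == 1:
  Position 0 ('a'): freq=3, skip
  Position 1 ('a'): freq=3, skip
  Position 2 ('d'): freq=2, skip
  Position 3 ('d'): freq=2, skip
  Position 4 ('e'): freq=2, skip
  Position 5 ('a'): freq=3, skip
  Position 6 ('b'): unique! => answer = 6

6


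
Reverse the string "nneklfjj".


Input: nneklfjj
Reading characters right to left:
  Position 7: 'j'
  Position 6: 'j'
  Position 5: 'f'
  Position 4: 'l'
  Position 3: 'k'
  Position 2: 'e'
  Position 1: 'n'
  Position 0: 'n'
Reversed: jjflkenn

jjflkenn


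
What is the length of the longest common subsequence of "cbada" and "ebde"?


LCS of "cbada" and "ebde"
DP table:
           e    b    d    e
      0    0    0    0    0
  c   0    0    0    0    0
  b   0    0    1    1    1
  a   0    0    1    1    1
  d   0    0    1    2    2
  a   0    0    1    2    2
LCS length = dp[5][4] = 2

2


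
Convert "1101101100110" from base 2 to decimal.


Input: "1101101100110" in base 2
Positional expansion:
  Digit '1' (value 1) x 2^12 = 4096
  Digit '1' (value 1) x 2^11 = 2048
  Digit '0' (value 0) x 2^10 = 0
  Digit '1' (value 1) x 2^9 = 512
  Digit '1' (value 1) x 2^8 = 256
  Digit '0' (value 0) x 2^7 = 0
  Digit '1' (value 1) x 2^6 = 64
  Digit '1' (value 1) x 2^5 = 32
  Digit '0' (value 0) x 2^4 = 0
  Digit '0' (value 0) x 2^3 = 0
  Digit '1' (value 1) x 2^2 = 4
  Digit '1' (value 1) x 2^1 = 2
  Digit '0' (value 0) x 2^0 = 0
Sum = 7014

7014


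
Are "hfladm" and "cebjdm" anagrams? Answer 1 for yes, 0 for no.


Strings: "hfladm", "cebjdm"
Sorted first:  adfhlm
Sorted second: bcdejm
Differ at position 0: 'a' vs 'b' => not anagrams

0


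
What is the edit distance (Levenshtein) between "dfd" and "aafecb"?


Computing edit distance: "dfd" -> "aafecb"
DP table:
           a    a    f    e    c    b
      0    1    2    3    4    5    6
  d   1    1    2    3    4    5    6
  f   2    2    2    2    3    4    5
  d   3    3    3    3    3    4    5
Edit distance = dp[3][6] = 5

5


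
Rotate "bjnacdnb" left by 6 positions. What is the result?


Input: "bjnacdnb", rotate left by 6
First 6 characters: "bjnacd"
Remaining characters: "nb"
Concatenate remaining + first: "nb" + "bjnacd" = "nbbjnacd"

nbbjnacd


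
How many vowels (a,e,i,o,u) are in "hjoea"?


Input: hjoea
Checking each character:
  'h' at position 0: consonant
  'j' at position 1: consonant
  'o' at position 2: vowel (running total: 1)
  'e' at position 3: vowel (running total: 2)
  'a' at position 4: vowel (running total: 3)
Total vowels: 3

3


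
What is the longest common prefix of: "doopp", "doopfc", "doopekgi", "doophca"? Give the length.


Words: doopp, doopfc, doopekgi, doophca
  Position 0: all 'd' => match
  Position 1: all 'o' => match
  Position 2: all 'o' => match
  Position 3: all 'p' => match
  Position 4: ('p', 'f', 'e', 'h') => mismatch, stop
LCP = "doop" (length 4)

4


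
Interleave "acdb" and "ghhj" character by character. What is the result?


Interleaving "acdb" and "ghhj":
  Position 0: 'a' from first, 'g' from second => "ag"
  Position 1: 'c' from first, 'h' from second => "ch"
  Position 2: 'd' from first, 'h' from second => "dh"
  Position 3: 'b' from first, 'j' from second => "bj"
Result: agchdhbj

agchdhbj


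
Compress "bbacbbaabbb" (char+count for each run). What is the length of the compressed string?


Input: bbacbbaabbb
Runs:
  'b' x 2 => "b2"
  'a' x 1 => "a1"
  'c' x 1 => "c1"
  'b' x 2 => "b2"
  'a' x 2 => "a2"
  'b' x 3 => "b3"
Compressed: "b2a1c1b2a2b3"
Compressed length: 12

12


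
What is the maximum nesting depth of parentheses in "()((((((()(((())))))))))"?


Input: "()((((((()(((())))))))))"
Tracking depth:
  Position 0 '(': depth becomes 1
  Position 1 ')': depth becomes 0
  Position 2 '(': depth becomes 1
  Position 3 '(': depth becomes 2
  Position 4 '(': depth becomes 3
  Position 5 '(': depth becomes 4
  Position 6 '(': depth becomes 5
  Position 7 '(': depth becomes 6
  Position 8 '(': depth becomes 7
  Position 9 ')': depth becomes 6
  Position 10 '(': depth becomes 7
  Position 11 '(': depth becomes 8
  Position 12 '(': depth becomes 9
  Position 13 '(': depth becomes 10
  Position 14 ')': depth becomes 9
  Position 15 ')': depth becomes 8
  Position 16 ')': depth becomes 7
  Position 17 ')': depth becomes 6
  Position 18 ')': depth becomes 5
  Position 19 ')': depth becomes 4
  Position 20 ')': depth becomes 3
  Position 21 ')': depth becomes 2
  Position 22 ')': depth becomes 1
  Position 23 ')': depth becomes 0
Maximum depth reached: 10

10


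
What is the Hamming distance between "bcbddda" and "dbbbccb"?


Comparing "bcbddda" and "dbbbccb" position by position:
  Position 0: 'b' vs 'd' => differ
  Position 1: 'c' vs 'b' => differ
  Position 2: 'b' vs 'b' => same
  Position 3: 'd' vs 'b' => differ
  Position 4: 'd' vs 'c' => differ
  Position 5: 'd' vs 'c' => differ
  Position 6: 'a' vs 'b' => differ
Total differences (Hamming distance): 6

6


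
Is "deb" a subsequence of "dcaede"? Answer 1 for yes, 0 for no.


Check if "deb" is a subsequence of "dcaede"
Greedy scan:
  Position 0 ('d'): matches sub[0] = 'd'
  Position 1 ('c'): no match needed
  Position 2 ('a'): no match needed
  Position 3 ('e'): matches sub[1] = 'e'
  Position 4 ('d'): no match needed
  Position 5 ('e'): no match needed
Only matched 2/3 characters => not a subsequence

0


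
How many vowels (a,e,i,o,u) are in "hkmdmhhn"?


Input: hkmdmhhn
Checking each character:
  'h' at position 0: consonant
  'k' at position 1: consonant
  'm' at position 2: consonant
  'd' at position 3: consonant
  'm' at position 4: consonant
  'h' at position 5: consonant
  'h' at position 6: consonant
  'n' at position 7: consonant
Total vowels: 0

0


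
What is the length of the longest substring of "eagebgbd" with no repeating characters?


Input: "eagebgbd"
Sliding window (track last position of each char):
  Position 0 ('e'): window [0,0] length 1 -- new best
  Position 1 ('a'): window [0,1] length 2 -- new best
  Position 2 ('g'): window [0,2] length 3 -- new best
  Position 3 ('e'): repeat (last at 0), move window start to 1
  Position 3 ('e'): window [1,3] length 3
  Position 4 ('b'): window [1,4] length 4 -- new best
  Position 5 ('g'): repeat (last at 2), move window start to 3
  Position 5 ('g'): window [3,5] length 3
  Position 6 ('b'): repeat (last at 4), move window start to 5
  Position 6 ('b'): window [5,6] length 2
  Position 7 ('d'): window [5,7] length 3
Longest substring with no repeats: "ageb" with length 4

4


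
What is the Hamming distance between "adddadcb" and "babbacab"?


Comparing "adddadcb" and "babbacab" position by position:
  Position 0: 'a' vs 'b' => differ
  Position 1: 'd' vs 'a' => differ
  Position 2: 'd' vs 'b' => differ
  Position 3: 'd' vs 'b' => differ
  Position 4: 'a' vs 'a' => same
  Position 5: 'd' vs 'c' => differ
  Position 6: 'c' vs 'a' => differ
  Position 7: 'b' vs 'b' => same
Total differences (Hamming distance): 6

6


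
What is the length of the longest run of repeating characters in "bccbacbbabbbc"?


Input: "bccbacbbabbbc"
Scanning for longest run:
  Position 1 ('c'): new char, reset run to 1
  Position 2 ('c'): continues run of 'c', length=2
  Position 3 ('b'): new char, reset run to 1
  Position 4 ('a'): new char, reset run to 1
  Position 5 ('c'): new char, reset run to 1
  Position 6 ('b'): new char, reset run to 1
  Position 7 ('b'): continues run of 'b', length=2
  Position 8 ('a'): new char, reset run to 1
  Position 9 ('b'): new char, reset run to 1
  Position 10 ('b'): continues run of 'b', length=2
  Position 11 ('b'): continues run of 'b', length=3
  Position 12 ('c'): new char, reset run to 1
Longest run: 'b' with length 3

3


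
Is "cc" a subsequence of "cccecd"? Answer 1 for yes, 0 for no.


Check if "cc" is a subsequence of "cccecd"
Greedy scan:
  Position 0 ('c'): matches sub[0] = 'c'
  Position 1 ('c'): matches sub[1] = 'c'
  Position 2 ('c'): no match needed
  Position 3 ('e'): no match needed
  Position 4 ('c'): no match needed
  Position 5 ('d'): no match needed
All 2 characters matched => is a subsequence

1


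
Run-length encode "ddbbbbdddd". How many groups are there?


Input: ddbbbbdddd
Scanning for consecutive runs:
  Group 1: 'd' x 2 (positions 0-1)
  Group 2: 'b' x 4 (positions 2-5)
  Group 3: 'd' x 4 (positions 6-9)
Total groups: 3

3


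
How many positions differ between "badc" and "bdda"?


Comparing "badc" and "bdda" position by position:
  Position 0: 'b' vs 'b' => same
  Position 1: 'a' vs 'd' => DIFFER
  Position 2: 'd' vs 'd' => same
  Position 3: 'c' vs 'a' => DIFFER
Positions that differ: 2

2


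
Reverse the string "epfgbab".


Input: epfgbab
Reading characters right to left:
  Position 6: 'b'
  Position 5: 'a'
  Position 4: 'b'
  Position 3: 'g'
  Position 2: 'f'
  Position 1: 'p'
  Position 0: 'e'
Reversed: babgfpe

babgfpe


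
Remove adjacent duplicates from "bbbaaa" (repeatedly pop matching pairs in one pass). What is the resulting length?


Input: bbbaaa
Stack-based adjacent duplicate removal:
  Read 'b': push. Stack: b
  Read 'b': matches stack top 'b' => pop. Stack: (empty)
  Read 'b': push. Stack: b
  Read 'a': push. Stack: ba
  Read 'a': matches stack top 'a' => pop. Stack: b
  Read 'a': push. Stack: ba
Final stack: "ba" (length 2)

2


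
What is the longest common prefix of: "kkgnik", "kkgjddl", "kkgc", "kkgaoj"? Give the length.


Words: kkgnik, kkgjddl, kkgc, kkgaoj
  Position 0: all 'k' => match
  Position 1: all 'k' => match
  Position 2: all 'g' => match
  Position 3: ('n', 'j', 'c', 'a') => mismatch, stop
LCP = "kkg" (length 3)

3


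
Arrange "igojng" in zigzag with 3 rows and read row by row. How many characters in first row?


Zigzag "igojng" into 3 rows:
Placing characters:
  'i' => row 0
  'g' => row 1
  'o' => row 2
  'j' => row 1
  'n' => row 0
  'g' => row 1
Rows:
  Row 0: "in"
  Row 1: "gjg"
  Row 2: "o"
First row length: 2

2


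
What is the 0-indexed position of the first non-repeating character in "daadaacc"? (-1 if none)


Input: daadaacc
Character frequencies:
  'a': 4
  'c': 2
  'd': 2
Scanning left to right for freq == 1:
  Position 0 ('d'): freq=2, skip
  Position 1 ('a'): freq=4, skip
  Position 2 ('a'): freq=4, skip
  Position 3 ('d'): freq=2, skip
  Position 4 ('a'): freq=4, skip
  Position 5 ('a'): freq=4, skip
  Position 6 ('c'): freq=2, skip
  Position 7 ('c'): freq=2, skip
  No unique character found => answer = -1

-1


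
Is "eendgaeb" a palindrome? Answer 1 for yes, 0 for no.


Input: eendgaeb
Reversed: beagdnee
  Compare pos 0 ('e') with pos 7 ('b'): MISMATCH
  Compare pos 1 ('e') with pos 6 ('e'): match
  Compare pos 2 ('n') with pos 5 ('a'): MISMATCH
  Compare pos 3 ('d') with pos 4 ('g'): MISMATCH
Result: not a palindrome

0


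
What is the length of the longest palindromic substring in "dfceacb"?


Input: "dfceacb"
Checking substrings for palindromes:
  No multi-char palindromic substrings found
Longest palindromic substring: "d" with length 1

1


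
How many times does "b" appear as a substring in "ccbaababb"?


Searching for "b" in "ccbaababb"
Scanning each position:
  Position 0: "c" => no
  Position 1: "c" => no
  Position 2: "b" => MATCH
  Position 3: "a" => no
  Position 4: "a" => no
  Position 5: "b" => MATCH
  Position 6: "a" => no
  Position 7: "b" => MATCH
  Position 8: "b" => MATCH
Total occurrences: 4

4


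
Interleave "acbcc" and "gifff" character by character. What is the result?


Interleaving "acbcc" and "gifff":
  Position 0: 'a' from first, 'g' from second => "ag"
  Position 1: 'c' from first, 'i' from second => "ci"
  Position 2: 'b' from first, 'f' from second => "bf"
  Position 3: 'c' from first, 'f' from second => "cf"
  Position 4: 'c' from first, 'f' from second => "cf"
Result: agcibfcfcf

agcibfcfcf


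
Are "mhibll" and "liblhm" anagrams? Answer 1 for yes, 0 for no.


Strings: "mhibll", "liblhm"
Sorted first:  bhillm
Sorted second: bhillm
Sorted forms match => anagrams

1


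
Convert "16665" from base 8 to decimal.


Input: "16665" in base 8
Positional expansion:
  Digit '1' (value 1) x 8^4 = 4096
  Digit '6' (value 6) x 8^3 = 3072
  Digit '6' (value 6) x 8^2 = 384
  Digit '6' (value 6) x 8^1 = 48
  Digit '5' (value 5) x 8^0 = 5
Sum = 7605

7605


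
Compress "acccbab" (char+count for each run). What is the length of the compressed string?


Input: acccbab
Runs:
  'a' x 1 => "a1"
  'c' x 3 => "c3"
  'b' x 1 => "b1"
  'a' x 1 => "a1"
  'b' x 1 => "b1"
Compressed: "a1c3b1a1b1"
Compressed length: 10

10


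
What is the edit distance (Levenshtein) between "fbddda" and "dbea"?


Computing edit distance: "fbddda" -> "dbea"
DP table:
           d    b    e    a
      0    1    2    3    4
  f   1    1    2    3    4
  b   2    2    1    2    3
  d   3    2    2    2    3
  d   4    3    3    3    3
  d   5    4    4    4    4
  a   6    5    5    5    4
Edit distance = dp[6][4] = 4

4


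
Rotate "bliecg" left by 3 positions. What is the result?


Input: "bliecg", rotate left by 3
First 3 characters: "bli"
Remaining characters: "ecg"
Concatenate remaining + first: "ecg" + "bli" = "ecgbli"

ecgbli


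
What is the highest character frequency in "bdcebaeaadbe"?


Input: bdcebaeaadbe
Character counts:
  'a': 3
  'b': 3
  'c': 1
  'd': 2
  'e': 3
Maximum frequency: 3

3


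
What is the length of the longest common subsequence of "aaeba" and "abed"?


LCS of "aaeba" and "abed"
DP table:
           a    b    e    d
      0    0    0    0    0
  a   0    1    1    1    1
  a   0    1    1    1    1
  e   0    1    1    2    2
  b   0    1    2    2    2
  a   0    1    2    2    2
LCS length = dp[5][4] = 2

2


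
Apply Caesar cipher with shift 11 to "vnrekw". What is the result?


Caesar cipher: shift "vnrekw" by 11
  'v' (pos 21) + 11 = pos 6 = 'g'
  'n' (pos 13) + 11 = pos 24 = 'y'
  'r' (pos 17) + 11 = pos 2 = 'c'
  'e' (pos 4) + 11 = pos 15 = 'p'
  'k' (pos 10) + 11 = pos 21 = 'v'
  'w' (pos 22) + 11 = pos 7 = 'h'
Result: gycpvh

gycpvh


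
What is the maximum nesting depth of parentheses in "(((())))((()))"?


Input: "(((())))((()))"
Tracking depth:
  Position 0 '(': depth becomes 1
  Position 1 '(': depth becomes 2
  Position 2 '(': depth becomes 3
  Position 3 '(': depth becomes 4
  Position 4 ')': depth becomes 3
  Position 5 ')': depth becomes 2
  Position 6 ')': depth becomes 1
  Position 7 ')': depth becomes 0
  Position 8 '(': depth becomes 1
  Position 9 '(': depth becomes 2
  Position 10 '(': depth becomes 3
  Position 11 ')': depth becomes 2
  Position 12 ')': depth becomes 1
  Position 13 ')': depth becomes 0
Maximum depth reached: 4

4


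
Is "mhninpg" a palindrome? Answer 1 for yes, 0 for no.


Input: mhninpg
Reversed: gpninhm
  Compare pos 0 ('m') with pos 6 ('g'): MISMATCH
  Compare pos 1 ('h') with pos 5 ('p'): MISMATCH
  Compare pos 2 ('n') with pos 4 ('n'): match
Result: not a palindrome

0


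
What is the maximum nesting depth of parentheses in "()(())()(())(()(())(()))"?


Input: "()(())()(())(()(())(()))"
Tracking depth:
  Position 0 '(': depth becomes 1
  Position 1 ')': depth becomes 0
  Position 2 '(': depth becomes 1
  Position 3 '(': depth becomes 2
  Position 4 ')': depth becomes 1
  Position 5 ')': depth becomes 0
  Position 6 '(': depth becomes 1
  Position 7 ')': depth becomes 0
  Position 8 '(': depth becomes 1
  Position 9 '(': depth becomes 2
  Position 10 ')': depth becomes 1
  Position 11 ')': depth becomes 0
  Position 12 '(': depth becomes 1
  Position 13 '(': depth becomes 2
  Position 14 ')': depth becomes 1
  Position 15 '(': depth becomes 2
  Position 16 '(': depth becomes 3
  Position 17 ')': depth becomes 2
  Position 18 ')': depth becomes 1
  Position 19 '(': depth becomes 2
  Position 20 '(': depth becomes 3
  Position 21 ')': depth becomes 2
  Position 22 ')': depth becomes 1
  Position 23 ')': depth becomes 0
Maximum depth reached: 3

3


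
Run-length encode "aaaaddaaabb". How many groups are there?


Input: aaaaddaaabb
Scanning for consecutive runs:
  Group 1: 'a' x 4 (positions 0-3)
  Group 2: 'd' x 2 (positions 4-5)
  Group 3: 'a' x 3 (positions 6-8)
  Group 4: 'b' x 2 (positions 9-10)
Total groups: 4

4


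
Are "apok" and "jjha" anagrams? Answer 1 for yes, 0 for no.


Strings: "apok", "jjha"
Sorted first:  akop
Sorted second: ahjj
Differ at position 1: 'k' vs 'h' => not anagrams

0


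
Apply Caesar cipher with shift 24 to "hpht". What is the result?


Caesar cipher: shift "hpht" by 24
  'h' (pos 7) + 24 = pos 5 = 'f'
  'p' (pos 15) + 24 = pos 13 = 'n'
  'h' (pos 7) + 24 = pos 5 = 'f'
  't' (pos 19) + 24 = pos 17 = 'r'
Result: fnfr

fnfr


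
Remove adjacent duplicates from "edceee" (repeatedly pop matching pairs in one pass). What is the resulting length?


Input: edceee
Stack-based adjacent duplicate removal:
  Read 'e': push. Stack: e
  Read 'd': push. Stack: ed
  Read 'c': push. Stack: edc
  Read 'e': push. Stack: edce
  Read 'e': matches stack top 'e' => pop. Stack: edc
  Read 'e': push. Stack: edce
Final stack: "edce" (length 4)

4


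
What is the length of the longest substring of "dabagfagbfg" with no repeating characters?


Input: "dabagfagbfg"
Sliding window (track last position of each char):
  Position 0 ('d'): window [0,0] length 1 -- new best
  Position 1 ('a'): window [0,1] length 2 -- new best
  Position 2 ('b'): window [0,2] length 3 -- new best
  Position 3 ('a'): repeat (last at 1), move window start to 2
  Position 3 ('a'): window [2,3] length 2
  Position 4 ('g'): window [2,4] length 3
  Position 5 ('f'): window [2,5] length 4 -- new best
  Position 6 ('a'): repeat (last at 3), move window start to 4
  Position 6 ('a'): window [4,6] length 3
  Position 7 ('g'): repeat (last at 4), move window start to 5
  Position 7 ('g'): window [5,7] length 3
  Position 8 ('b'): window [5,8] length 4
  Position 9 ('f'): repeat (last at 5), move window start to 6
  Position 9 ('f'): window [6,9] length 4
  Position 10 ('g'): repeat (last at 7), move window start to 8
  Position 10 ('g'): window [8,10] length 3
Longest substring with no repeats: "bagf" with length 4

4


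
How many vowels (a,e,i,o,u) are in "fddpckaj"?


Input: fddpckaj
Checking each character:
  'f' at position 0: consonant
  'd' at position 1: consonant
  'd' at position 2: consonant
  'p' at position 3: consonant
  'c' at position 4: consonant
  'k' at position 5: consonant
  'a' at position 6: vowel (running total: 1)
  'j' at position 7: consonant
Total vowels: 1

1


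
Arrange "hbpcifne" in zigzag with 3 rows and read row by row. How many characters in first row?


Zigzag "hbpcifne" into 3 rows:
Placing characters:
  'h' => row 0
  'b' => row 1
  'p' => row 2
  'c' => row 1
  'i' => row 0
  'f' => row 1
  'n' => row 2
  'e' => row 1
Rows:
  Row 0: "hi"
  Row 1: "bcfe"
  Row 2: "pn"
First row length: 2

2


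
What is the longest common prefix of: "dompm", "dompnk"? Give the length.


Words: dompm, dompnk
  Position 0: all 'd' => match
  Position 1: all 'o' => match
  Position 2: all 'm' => match
  Position 3: all 'p' => match
  Position 4: ('m', 'n') => mismatch, stop
LCP = "domp" (length 4)

4


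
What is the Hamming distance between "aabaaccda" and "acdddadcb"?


Comparing "aabaaccda" and "acdddadcb" position by position:
  Position 0: 'a' vs 'a' => same
  Position 1: 'a' vs 'c' => differ
  Position 2: 'b' vs 'd' => differ
  Position 3: 'a' vs 'd' => differ
  Position 4: 'a' vs 'd' => differ
  Position 5: 'c' vs 'a' => differ
  Position 6: 'c' vs 'd' => differ
  Position 7: 'd' vs 'c' => differ
  Position 8: 'a' vs 'b' => differ
Total differences (Hamming distance): 8

8


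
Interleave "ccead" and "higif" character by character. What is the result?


Interleaving "ccead" and "higif":
  Position 0: 'c' from first, 'h' from second => "ch"
  Position 1: 'c' from first, 'i' from second => "ci"
  Position 2: 'e' from first, 'g' from second => "eg"
  Position 3: 'a' from first, 'i' from second => "ai"
  Position 4: 'd' from first, 'f' from second => "df"
Result: chciegaidf

chciegaidf


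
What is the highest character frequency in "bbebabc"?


Input: bbebabc
Character counts:
  'a': 1
  'b': 4
  'c': 1
  'e': 1
Maximum frequency: 4

4


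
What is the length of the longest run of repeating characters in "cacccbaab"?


Input: "cacccbaab"
Scanning for longest run:
  Position 1 ('a'): new char, reset run to 1
  Position 2 ('c'): new char, reset run to 1
  Position 3 ('c'): continues run of 'c', length=2
  Position 4 ('c'): continues run of 'c', length=3
  Position 5 ('b'): new char, reset run to 1
  Position 6 ('a'): new char, reset run to 1
  Position 7 ('a'): continues run of 'a', length=2
  Position 8 ('b'): new char, reset run to 1
Longest run: 'c' with length 3

3


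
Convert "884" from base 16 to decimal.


Input: "884" in base 16
Positional expansion:
  Digit '8' (value 8) x 16^2 = 2048
  Digit '8' (value 8) x 16^1 = 128
  Digit '4' (value 4) x 16^0 = 4
Sum = 2180

2180


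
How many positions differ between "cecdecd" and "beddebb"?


Comparing "cecdecd" and "beddebb" position by position:
  Position 0: 'c' vs 'b' => DIFFER
  Position 1: 'e' vs 'e' => same
  Position 2: 'c' vs 'd' => DIFFER
  Position 3: 'd' vs 'd' => same
  Position 4: 'e' vs 'e' => same
  Position 5: 'c' vs 'b' => DIFFER
  Position 6: 'd' vs 'b' => DIFFER
Positions that differ: 4

4


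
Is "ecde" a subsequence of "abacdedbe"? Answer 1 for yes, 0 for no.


Check if "ecde" is a subsequence of "abacdedbe"
Greedy scan:
  Position 0 ('a'): no match needed
  Position 1 ('b'): no match needed
  Position 2 ('a'): no match needed
  Position 3 ('c'): no match needed
  Position 4 ('d'): no match needed
  Position 5 ('e'): matches sub[0] = 'e'
  Position 6 ('d'): no match needed
  Position 7 ('b'): no match needed
  Position 8 ('e'): no match needed
Only matched 1/4 characters => not a subsequence

0


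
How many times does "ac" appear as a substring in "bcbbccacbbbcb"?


Searching for "ac" in "bcbbccacbbbcb"
Scanning each position:
  Position 0: "bc" => no
  Position 1: "cb" => no
  Position 2: "bb" => no
  Position 3: "bc" => no
  Position 4: "cc" => no
  Position 5: "ca" => no
  Position 6: "ac" => MATCH
  Position 7: "cb" => no
  Position 8: "bb" => no
  Position 9: "bb" => no
  Position 10: "bc" => no
  Position 11: "cb" => no
Total occurrences: 1

1


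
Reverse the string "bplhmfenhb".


Input: bplhmfenhb
Reading characters right to left:
  Position 9: 'b'
  Position 8: 'h'
  Position 7: 'n'
  Position 6: 'e'
  Position 5: 'f'
  Position 4: 'm'
  Position 3: 'h'
  Position 2: 'l'
  Position 1: 'p'
  Position 0: 'b'
Reversed: bhnefmhlpb

bhnefmhlpb


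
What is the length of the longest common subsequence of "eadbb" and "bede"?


LCS of "eadbb" and "bede"
DP table:
           b    e    d    e
      0    0    0    0    0
  e   0    0    1    1    1
  a   0    0    1    1    1
  d   0    0    1    2    2
  b   0    1    1    2    2
  b   0    1    1    2    2
LCS length = dp[5][4] = 2

2


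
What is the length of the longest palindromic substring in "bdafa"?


Input: "bdafa"
Checking substrings for palindromes:
  [2:5] "afa" (len 3) => palindrome
Longest palindromic substring: "afa" with length 3

3
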